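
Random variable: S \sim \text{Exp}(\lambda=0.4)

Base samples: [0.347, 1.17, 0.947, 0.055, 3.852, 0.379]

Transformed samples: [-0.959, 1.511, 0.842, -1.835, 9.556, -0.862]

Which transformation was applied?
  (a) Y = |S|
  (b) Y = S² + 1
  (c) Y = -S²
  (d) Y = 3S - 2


Checking option (d) Y = 3S - 2:
  S = 0.347 -> Y = -0.959 ✓
  S = 1.17 -> Y = 1.511 ✓
  S = 0.947 -> Y = 0.842 ✓
All samples match this transformation.

(d) 3S - 2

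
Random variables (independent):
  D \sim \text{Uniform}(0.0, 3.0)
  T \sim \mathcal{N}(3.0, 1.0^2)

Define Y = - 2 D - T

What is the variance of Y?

For independent RVs: Var(aX + bY) = a²Var(X) + b²Var(Y)
Var(D) = 0.75
Var(T) = 1
Var(Y) = (-2)²*0.75 + (-1)²*1
= 4*0.75 + 1*1 = 4

4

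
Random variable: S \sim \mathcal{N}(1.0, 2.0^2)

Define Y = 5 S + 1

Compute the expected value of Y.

For Y = 5S + 1:
E[Y] = 5 * E[S] + 1
E[S] = 1.0 = 1
E[Y] = 5 * 1 + 1 = 6

6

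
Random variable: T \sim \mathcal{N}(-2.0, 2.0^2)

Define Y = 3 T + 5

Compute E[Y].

For Y = 3T + 5:
E[Y] = 3 * E[T] + 5
E[T] = -2.0 = -2
E[Y] = 3 * (-2) + 5 = -1

-1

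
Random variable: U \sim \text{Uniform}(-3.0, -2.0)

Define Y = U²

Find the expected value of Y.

Using E[X²] = Var(X) + (E[X])²:
E[U] = -2.5
Var(U) = (-2 + 3)^2/12 = 0.083333333
E[U²] = 0.083333333 + (-2.5)² = 0.083333333 + 6.25 = 6.3333333

6.3333333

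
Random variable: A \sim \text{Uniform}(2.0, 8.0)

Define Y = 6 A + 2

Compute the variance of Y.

For Y = aA + b: Var(Y) = a² * Var(A)
Var(A) = (8 - 2)^2/12 = 3
Var(Y) = 6² * 3 = 36 * 3 = 108

108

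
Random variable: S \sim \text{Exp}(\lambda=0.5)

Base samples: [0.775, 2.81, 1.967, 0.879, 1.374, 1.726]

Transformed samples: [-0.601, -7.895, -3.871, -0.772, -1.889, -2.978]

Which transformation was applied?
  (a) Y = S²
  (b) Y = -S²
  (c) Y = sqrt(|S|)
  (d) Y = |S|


Checking option (b) Y = -S²:
  S = 0.775 -> Y = -0.601 ✓
  S = 2.81 -> Y = -7.895 ✓
  S = 1.967 -> Y = -3.871 ✓
All samples match this transformation.

(b) -S²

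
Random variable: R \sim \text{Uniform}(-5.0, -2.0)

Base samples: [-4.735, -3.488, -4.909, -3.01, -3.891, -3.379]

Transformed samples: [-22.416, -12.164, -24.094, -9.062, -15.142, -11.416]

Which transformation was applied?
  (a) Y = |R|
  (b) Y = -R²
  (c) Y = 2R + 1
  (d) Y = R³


Checking option (b) Y = -R²:
  R = -4.735 -> Y = -22.416 ✓
  R = -3.488 -> Y = -12.164 ✓
  R = -4.909 -> Y = -24.094 ✓
All samples match this transformation.

(b) -R²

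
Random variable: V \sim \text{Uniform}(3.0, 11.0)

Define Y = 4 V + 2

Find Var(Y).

For Y = aV + b: Var(Y) = a² * Var(V)
Var(V) = (11 - 3)^2/12 = 5.3333333
Var(Y) = 4² * 5.3333333 = 16 * 5.3333333 = 85.333333

85.333333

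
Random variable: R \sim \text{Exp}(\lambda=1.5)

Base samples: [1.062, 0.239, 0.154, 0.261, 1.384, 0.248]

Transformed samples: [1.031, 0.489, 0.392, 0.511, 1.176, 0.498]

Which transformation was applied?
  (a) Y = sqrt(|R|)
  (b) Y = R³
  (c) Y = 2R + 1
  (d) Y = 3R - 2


Checking option (a) Y = sqrt(|R|):
  R = 1.062 -> Y = 1.031 ✓
  R = 0.239 -> Y = 0.489 ✓
  R = 0.154 -> Y = 0.392 ✓
All samples match this transformation.

(a) sqrt(|R|)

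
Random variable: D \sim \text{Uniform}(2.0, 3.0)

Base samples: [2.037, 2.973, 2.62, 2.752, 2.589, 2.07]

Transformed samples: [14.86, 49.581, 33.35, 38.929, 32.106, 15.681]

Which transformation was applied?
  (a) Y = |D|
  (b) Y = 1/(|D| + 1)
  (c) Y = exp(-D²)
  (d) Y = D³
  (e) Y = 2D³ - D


Checking option (e) Y = 2D³ - D:
  D = 2.037 -> Y = 14.86 ✓
  D = 2.973 -> Y = 49.581 ✓
  D = 2.62 -> Y = 33.35 ✓
All samples match this transformation.

(e) 2D³ - D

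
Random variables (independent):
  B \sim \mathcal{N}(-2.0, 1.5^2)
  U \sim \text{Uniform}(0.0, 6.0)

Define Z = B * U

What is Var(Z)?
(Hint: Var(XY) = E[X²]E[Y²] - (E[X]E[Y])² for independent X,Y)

Var(XY) = E[X²]E[Y²] - (E[X]E[Y])²
E[B] = -2, Var(B) = 2.25
E[U] = 3, Var(U) = 3
E[B²] = 2.25 + (-2)² = 6.25
E[U²] = 3 + 3² = 12
Var(Z) = 6.25*12 - (-2*3)²
= 75 - 36 = 39

39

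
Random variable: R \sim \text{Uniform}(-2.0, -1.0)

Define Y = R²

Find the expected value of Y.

Using E[X²] = Var(X) + (E[X])²:
E[R] = -1.5
Var(R) = (-1 + 2)^2/12 = 0.083333333
E[R²] = 0.083333333 + (-1.5)² = 0.083333333 + 2.25 = 2.3333333

2.3333333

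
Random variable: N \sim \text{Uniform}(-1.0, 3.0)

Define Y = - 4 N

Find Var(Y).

For Y = aN + b: Var(Y) = a² * Var(N)
Var(N) = (3 + 1)^2/12 = 1.3333333
Var(Y) = (-4)² * 1.3333333 = 16 * 1.3333333 = 21.333333

21.333333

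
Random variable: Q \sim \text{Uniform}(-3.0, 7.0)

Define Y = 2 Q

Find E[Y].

For Y = 2Q:
E[Y] = 2 * E[Q]
E[Q] = (-3 + 7)/2 = 2
E[Y] = 2 * 2 = 4

4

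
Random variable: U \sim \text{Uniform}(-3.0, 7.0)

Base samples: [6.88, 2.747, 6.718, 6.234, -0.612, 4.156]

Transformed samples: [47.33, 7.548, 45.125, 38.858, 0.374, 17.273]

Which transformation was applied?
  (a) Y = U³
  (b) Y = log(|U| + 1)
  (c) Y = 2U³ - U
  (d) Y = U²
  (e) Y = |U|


Checking option (d) Y = U²:
  U = 6.88 -> Y = 47.33 ✓
  U = 2.747 -> Y = 7.548 ✓
  U = 6.718 -> Y = 45.125 ✓
All samples match this transformation.

(d) U²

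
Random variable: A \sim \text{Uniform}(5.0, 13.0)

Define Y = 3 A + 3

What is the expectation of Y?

For Y = 3A + 3:
E[Y] = 3 * E[A] + 3
E[A] = (5 + 13)/2 = 9
E[Y] = 3 * 9 + 3 = 30

30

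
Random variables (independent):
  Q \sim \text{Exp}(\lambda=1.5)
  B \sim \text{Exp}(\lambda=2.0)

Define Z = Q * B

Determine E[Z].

For independent RVs: E[XY] = E[X]*E[Y]
E[Q] = 0.66666667
E[B] = 0.5
E[Z] = 0.66666667 * 0.5 = 0.33333333

0.33333333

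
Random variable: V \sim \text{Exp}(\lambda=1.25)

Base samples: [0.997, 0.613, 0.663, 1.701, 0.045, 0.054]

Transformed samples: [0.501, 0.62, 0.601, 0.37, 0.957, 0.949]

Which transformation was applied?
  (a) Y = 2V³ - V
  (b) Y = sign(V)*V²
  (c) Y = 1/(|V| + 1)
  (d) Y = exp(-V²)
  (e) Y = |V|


Checking option (c) Y = 1/(|V| + 1):
  V = 0.997 -> Y = 0.501 ✓
  V = 0.613 -> Y = 0.62 ✓
  V = 0.663 -> Y = 0.601 ✓
All samples match this transformation.

(c) 1/(|V| + 1)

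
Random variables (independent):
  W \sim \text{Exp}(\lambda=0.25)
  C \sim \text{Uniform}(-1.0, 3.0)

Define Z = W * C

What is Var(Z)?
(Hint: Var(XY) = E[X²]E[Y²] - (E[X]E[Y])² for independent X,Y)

Var(XY) = E[X²]E[Y²] - (E[X]E[Y])²
E[W] = 4, Var(W) = 16
E[C] = 1, Var(C) = 1.3333333
E[W²] = 16 + 4² = 32
E[C²] = 1.3333333 + 1² = 2.3333333
Var(Z) = 32*2.3333333 - (4*1)²
= 74.666667 - 16 = 58.666667

58.666667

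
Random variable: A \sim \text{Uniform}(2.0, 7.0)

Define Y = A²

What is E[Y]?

E[A²] = Var(A) + (E[A])² = 2.0833333 + 20.25 = 22.333333

22.333333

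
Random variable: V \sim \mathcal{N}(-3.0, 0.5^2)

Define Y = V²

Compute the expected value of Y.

Using E[X²] = Var(X) + (E[X])²:
E[V] = -3
Var(V) = 0.5^2 = 0.25
E[V²] = 0.25 + (-3)² = 0.25 + 9 = 9.25

9.25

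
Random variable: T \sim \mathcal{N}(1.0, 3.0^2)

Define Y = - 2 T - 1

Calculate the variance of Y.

For Y = aT + b: Var(Y) = a² * Var(T)
Var(T) = 3.0^2 = 9
Var(Y) = (-2)² * 9 = 4 * 9 = 36

36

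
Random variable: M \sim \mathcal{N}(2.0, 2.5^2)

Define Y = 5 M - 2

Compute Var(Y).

For Y = aM + b: Var(Y) = a² * Var(M)
Var(M) = 2.5^2 = 6.25
Var(Y) = 5² * 6.25 = 25 * 6.25 = 156.25

156.25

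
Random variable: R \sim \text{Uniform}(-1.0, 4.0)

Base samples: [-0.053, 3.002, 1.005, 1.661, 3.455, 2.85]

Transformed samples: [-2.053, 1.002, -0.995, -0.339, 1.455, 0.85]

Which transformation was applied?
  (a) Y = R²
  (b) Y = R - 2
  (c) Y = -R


Checking option (b) Y = R - 2:
  R = -0.053 -> Y = -2.053 ✓
  R = 3.002 -> Y = 1.002 ✓
  R = 1.005 -> Y = -0.995 ✓
All samples match this transformation.

(b) R - 2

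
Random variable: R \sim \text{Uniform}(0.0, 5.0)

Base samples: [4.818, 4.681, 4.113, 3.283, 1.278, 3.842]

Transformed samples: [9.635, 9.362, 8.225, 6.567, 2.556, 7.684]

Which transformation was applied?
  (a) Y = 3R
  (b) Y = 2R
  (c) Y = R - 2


Checking option (b) Y = 2R:
  R = 4.818 -> Y = 9.635 ✓
  R = 4.681 -> Y = 9.362 ✓
  R = 4.113 -> Y = 8.225 ✓
All samples match this transformation.

(b) 2R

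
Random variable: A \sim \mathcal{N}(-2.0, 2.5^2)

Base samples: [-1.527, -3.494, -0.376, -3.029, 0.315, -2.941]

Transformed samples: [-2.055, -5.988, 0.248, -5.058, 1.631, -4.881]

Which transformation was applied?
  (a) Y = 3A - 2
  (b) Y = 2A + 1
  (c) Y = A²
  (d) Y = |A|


Checking option (b) Y = 2A + 1:
  A = -1.527 -> Y = -2.055 ✓
  A = -3.494 -> Y = -5.988 ✓
  A = -0.376 -> Y = 0.248 ✓
All samples match this transformation.

(b) 2A + 1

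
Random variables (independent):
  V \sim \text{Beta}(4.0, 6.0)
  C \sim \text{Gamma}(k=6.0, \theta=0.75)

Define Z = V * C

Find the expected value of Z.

For independent RVs: E[XY] = E[X]*E[Y]
E[V] = 0.4
E[C] = 4.5
E[Z] = 0.4 * 4.5 = 1.8

1.8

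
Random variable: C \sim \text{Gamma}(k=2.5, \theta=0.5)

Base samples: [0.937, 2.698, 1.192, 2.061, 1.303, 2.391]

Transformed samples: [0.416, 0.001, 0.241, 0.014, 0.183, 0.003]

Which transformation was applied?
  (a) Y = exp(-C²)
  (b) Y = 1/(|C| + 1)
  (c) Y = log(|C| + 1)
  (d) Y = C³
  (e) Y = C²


Checking option (a) Y = exp(-C²):
  C = 0.937 -> Y = 0.416 ✓
  C = 2.698 -> Y = 0.001 ✓
  C = 1.192 -> Y = 0.241 ✓
All samples match this transformation.

(a) exp(-C²)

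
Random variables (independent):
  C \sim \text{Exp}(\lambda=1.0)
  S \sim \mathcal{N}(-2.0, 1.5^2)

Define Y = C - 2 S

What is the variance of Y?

For independent RVs: Var(aX + bY) = a²Var(X) + b²Var(Y)
Var(C) = 1
Var(S) = 2.25
Var(Y) = 1²*1 + (-2)²*2.25
= 1*1 + 4*2.25 = 10

10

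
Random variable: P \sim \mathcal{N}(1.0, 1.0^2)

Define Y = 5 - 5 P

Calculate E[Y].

For Y = -5P + 5:
E[Y] = -5 * E[P] + 5
E[P] = 1.0 = 1
E[Y] = -5 * 1 + 5 = 0

0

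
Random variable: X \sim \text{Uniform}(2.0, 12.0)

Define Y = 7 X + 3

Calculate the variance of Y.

For Y = aX + b: Var(Y) = a² * Var(X)
Var(X) = (12 - 2)^2/12 = 8.3333333
Var(Y) = 7² * 8.3333333 = 49 * 8.3333333 = 408.33333

408.33333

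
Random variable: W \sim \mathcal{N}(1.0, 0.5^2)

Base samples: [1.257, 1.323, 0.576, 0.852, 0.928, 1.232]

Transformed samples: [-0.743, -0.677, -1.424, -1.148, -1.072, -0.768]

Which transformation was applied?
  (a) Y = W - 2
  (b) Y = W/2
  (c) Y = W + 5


Checking option (a) Y = W - 2:
  W = 1.257 -> Y = -0.743 ✓
  W = 1.323 -> Y = -0.677 ✓
  W = 0.576 -> Y = -1.424 ✓
All samples match this transformation.

(a) W - 2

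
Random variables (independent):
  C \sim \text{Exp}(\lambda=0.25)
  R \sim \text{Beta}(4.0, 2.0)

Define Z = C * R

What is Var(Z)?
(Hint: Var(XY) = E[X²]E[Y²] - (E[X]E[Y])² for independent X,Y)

Var(XY) = E[X²]E[Y²] - (E[X]E[Y])²
E[C] = 4, Var(C) = 16
E[R] = 0.66666667, Var(R) = 0.031746032
E[C²] = 16 + 4² = 32
E[R²] = 0.031746032 + 0.66666667² = 0.47619048
Var(Z) = 32*0.47619048 - (4*0.66666667)²
= 15.238095 - 7.1111111 = 8.1269841

8.1269841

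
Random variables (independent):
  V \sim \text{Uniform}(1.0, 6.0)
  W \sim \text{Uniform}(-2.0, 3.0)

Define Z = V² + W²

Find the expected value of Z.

E[Z] = E[V²] + E[W²]
E[V²] = Var(V) + E[V]² = 2.0833333 + 12.25 = 14.333333
E[W²] = Var(W) + E[W]² = 2.0833333 + 0.25 = 2.3333333
E[Z] = 14.333333 + 2.3333333 = 16.666667

16.666667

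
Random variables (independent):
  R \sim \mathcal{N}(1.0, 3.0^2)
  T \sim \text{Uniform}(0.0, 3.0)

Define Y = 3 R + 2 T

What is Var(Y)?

For independent RVs: Var(aX + bY) = a²Var(X) + b²Var(Y)
Var(R) = 9
Var(T) = 0.75
Var(Y) = 3²*9 + 2²*0.75
= 9*9 + 4*0.75 = 84

84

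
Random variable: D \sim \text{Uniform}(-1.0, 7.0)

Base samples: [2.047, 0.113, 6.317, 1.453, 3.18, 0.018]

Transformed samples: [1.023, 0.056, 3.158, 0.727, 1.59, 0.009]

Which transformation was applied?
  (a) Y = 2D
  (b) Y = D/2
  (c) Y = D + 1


Checking option (b) Y = D/2:
  D = 2.047 -> Y = 1.023 ✓
  D = 0.113 -> Y = 0.056 ✓
  D = 6.317 -> Y = 3.158 ✓
All samples match this transformation.

(b) D/2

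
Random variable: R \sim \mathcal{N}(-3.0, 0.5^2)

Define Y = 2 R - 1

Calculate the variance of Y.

For Y = aR + b: Var(Y) = a² * Var(R)
Var(R) = 0.5^2 = 0.25
Var(Y) = 2² * 0.25 = 4 * 0.25 = 1

1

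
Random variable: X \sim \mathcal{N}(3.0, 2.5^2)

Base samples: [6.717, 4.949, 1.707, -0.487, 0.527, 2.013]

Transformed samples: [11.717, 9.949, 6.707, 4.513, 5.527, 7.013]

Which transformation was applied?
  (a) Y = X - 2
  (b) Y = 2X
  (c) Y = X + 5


Checking option (c) Y = X + 5:
  X = 6.717 -> Y = 11.717 ✓
  X = 4.949 -> Y = 9.949 ✓
  X = 1.707 -> Y = 6.707 ✓
All samples match this transformation.

(c) X + 5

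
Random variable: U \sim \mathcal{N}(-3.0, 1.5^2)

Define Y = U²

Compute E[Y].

Using E[X²] = Var(X) + (E[X])²:
E[U] = -3
Var(U) = 1.5^2 = 2.25
E[U²] = 2.25 + (-3)² = 2.25 + 9 = 11.25

11.25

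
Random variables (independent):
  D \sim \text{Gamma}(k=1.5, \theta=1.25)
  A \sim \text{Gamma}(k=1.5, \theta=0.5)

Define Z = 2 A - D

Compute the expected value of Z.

E[Z] = -1*E[D] + 2*E[A]
E[D] = 1.875
E[A] = 0.75
E[Z] = -1*1.875 + 2*0.75 = -0.375

-0.375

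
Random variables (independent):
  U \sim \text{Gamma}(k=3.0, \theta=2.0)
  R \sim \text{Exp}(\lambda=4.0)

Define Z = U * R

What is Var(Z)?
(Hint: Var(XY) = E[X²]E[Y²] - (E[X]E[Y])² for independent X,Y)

Var(XY) = E[X²]E[Y²] - (E[X]E[Y])²
E[U] = 6, Var(U) = 12
E[R] = 0.25, Var(R) = 0.0625
E[U²] = 12 + 6² = 48
E[R²] = 0.0625 + 0.25² = 0.125
Var(Z) = 48*0.125 - (6*0.25)²
= 6 - 2.25 = 3.75

3.75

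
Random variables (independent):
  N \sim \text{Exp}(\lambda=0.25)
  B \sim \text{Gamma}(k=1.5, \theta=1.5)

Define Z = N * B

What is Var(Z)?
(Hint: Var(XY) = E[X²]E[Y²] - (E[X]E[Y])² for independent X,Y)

Var(XY) = E[X²]E[Y²] - (E[X]E[Y])²
E[N] = 4, Var(N) = 16
E[B] = 2.25, Var(B) = 3.375
E[N²] = 16 + 4² = 32
E[B²] = 3.375 + 2.25² = 8.4375
Var(Z) = 32*8.4375 - (4*2.25)²
= 270 - 81 = 189

189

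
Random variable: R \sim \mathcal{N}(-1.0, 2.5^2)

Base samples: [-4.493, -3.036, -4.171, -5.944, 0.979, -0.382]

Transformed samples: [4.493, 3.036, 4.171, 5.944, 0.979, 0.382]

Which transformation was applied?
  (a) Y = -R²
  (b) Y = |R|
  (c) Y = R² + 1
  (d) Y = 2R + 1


Checking option (b) Y = |R|:
  R = -4.493 -> Y = 4.493 ✓
  R = -3.036 -> Y = 3.036 ✓
  R = -4.171 -> Y = 4.171 ✓
All samples match this transformation.

(b) |R|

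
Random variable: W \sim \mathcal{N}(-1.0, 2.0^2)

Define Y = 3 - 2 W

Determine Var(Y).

For Y = aW + b: Var(Y) = a² * Var(W)
Var(W) = 2.0^2 = 4
Var(Y) = (-2)² * 4 = 4 * 4 = 16

16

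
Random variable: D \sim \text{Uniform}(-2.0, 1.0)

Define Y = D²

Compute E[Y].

Using E[X²] = Var(X) + (E[X])²:
E[D] = -0.5
Var(D) = (1 + 2)^2/12 = 0.75
E[D²] = 0.75 + (-0.5)² = 0.75 + 0.25 = 1

1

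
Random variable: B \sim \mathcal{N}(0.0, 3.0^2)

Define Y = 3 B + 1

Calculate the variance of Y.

For Y = aB + b: Var(Y) = a² * Var(B)
Var(B) = 3.0^2 = 9
Var(Y) = 3² * 9 = 9 * 9 = 81

81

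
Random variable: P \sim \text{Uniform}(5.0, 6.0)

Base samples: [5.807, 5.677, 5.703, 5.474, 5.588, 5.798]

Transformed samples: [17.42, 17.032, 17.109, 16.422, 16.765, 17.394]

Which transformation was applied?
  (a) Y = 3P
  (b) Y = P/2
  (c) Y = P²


Checking option (a) Y = 3P:
  P = 5.807 -> Y = 17.42 ✓
  P = 5.677 -> Y = 17.032 ✓
  P = 5.703 -> Y = 17.109 ✓
All samples match this transformation.

(a) 3P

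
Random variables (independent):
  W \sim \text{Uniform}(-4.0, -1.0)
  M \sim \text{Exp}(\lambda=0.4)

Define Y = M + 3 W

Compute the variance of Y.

For independent RVs: Var(aX + bY) = a²Var(X) + b²Var(Y)
Var(W) = 0.75
Var(M) = 6.25
Var(Y) = 3²*0.75 + 1²*6.25
= 9*0.75 + 1*6.25 = 13

13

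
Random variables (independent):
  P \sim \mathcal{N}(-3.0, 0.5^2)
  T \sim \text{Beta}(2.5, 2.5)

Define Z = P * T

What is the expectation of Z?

For independent RVs: E[XY] = E[X]*E[Y]
E[P] = -3
E[T] = 0.5
E[Z] = -3 * 0.5 = -1.5

-1.5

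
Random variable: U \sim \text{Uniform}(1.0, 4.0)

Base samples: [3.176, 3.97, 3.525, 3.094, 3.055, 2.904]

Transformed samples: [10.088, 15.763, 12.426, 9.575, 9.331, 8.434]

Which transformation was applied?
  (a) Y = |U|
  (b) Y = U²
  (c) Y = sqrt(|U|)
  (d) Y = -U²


Checking option (b) Y = U²:
  U = 3.176 -> Y = 10.088 ✓
  U = 3.97 -> Y = 15.763 ✓
  U = 3.525 -> Y = 12.426 ✓
All samples match this transformation.

(b) U²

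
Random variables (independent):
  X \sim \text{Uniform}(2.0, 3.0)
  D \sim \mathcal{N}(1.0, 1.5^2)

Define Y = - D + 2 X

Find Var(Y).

For independent RVs: Var(aX + bY) = a²Var(X) + b²Var(Y)
Var(X) = 0.083333333
Var(D) = 2.25
Var(Y) = 2²*0.083333333 + (-1)²*2.25
= 4*0.083333333 + 1*2.25 = 2.5833333

2.5833333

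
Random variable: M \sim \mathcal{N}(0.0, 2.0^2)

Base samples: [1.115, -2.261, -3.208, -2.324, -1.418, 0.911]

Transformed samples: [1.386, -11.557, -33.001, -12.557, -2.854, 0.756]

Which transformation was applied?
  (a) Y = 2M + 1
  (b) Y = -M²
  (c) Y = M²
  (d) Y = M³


Checking option (d) Y = M³:
  M = 1.115 -> Y = 1.386 ✓
  M = -2.261 -> Y = -11.557 ✓
  M = -3.208 -> Y = -33.001 ✓
All samples match this transformation.

(d) M³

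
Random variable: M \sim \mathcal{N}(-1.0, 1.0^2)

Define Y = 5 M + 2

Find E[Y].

For Y = 5M + 2:
E[Y] = 5 * E[M] + 2
E[M] = -1.0 = -1
E[Y] = 5 * (-1) + 2 = -3

-3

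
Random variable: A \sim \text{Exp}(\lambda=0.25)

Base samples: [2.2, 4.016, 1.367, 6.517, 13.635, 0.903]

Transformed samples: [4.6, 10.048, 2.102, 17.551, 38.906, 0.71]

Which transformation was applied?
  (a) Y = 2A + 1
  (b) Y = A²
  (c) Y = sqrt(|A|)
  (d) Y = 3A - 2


Checking option (d) Y = 3A - 2:
  A = 2.2 -> Y = 4.6 ✓
  A = 4.016 -> Y = 10.048 ✓
  A = 1.367 -> Y = 2.102 ✓
All samples match this transformation.

(d) 3A - 2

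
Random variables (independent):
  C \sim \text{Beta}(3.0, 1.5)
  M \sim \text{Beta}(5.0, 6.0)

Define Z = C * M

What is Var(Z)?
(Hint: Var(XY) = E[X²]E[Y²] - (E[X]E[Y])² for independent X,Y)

Var(XY) = E[X²]E[Y²] - (E[X]E[Y])²
E[C] = 0.66666667, Var(C) = 0.04040404
E[M] = 0.45454545, Var(M) = 0.020661157
E[C²] = 0.04040404 + 0.66666667² = 0.48484848
E[M²] = 0.020661157 + 0.45454545² = 0.22727273
Var(Z) = 0.48484848*0.22727273 - (0.66666667*0.45454545)²
= 0.11019284 - 0.091827365 = 0.018365473

0.018365473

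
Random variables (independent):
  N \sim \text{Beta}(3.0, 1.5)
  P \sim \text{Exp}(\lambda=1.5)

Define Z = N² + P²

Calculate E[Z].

E[Z] = E[N²] + E[P²]
E[N²] = Var(N) + E[N]² = 0.04040404 + 0.44444444 = 0.48484848
E[P²] = Var(P) + E[P]² = 0.44444444 + 0.44444444 = 0.88888889
E[Z] = 0.48484848 + 0.88888889 = 1.3737374

1.3737374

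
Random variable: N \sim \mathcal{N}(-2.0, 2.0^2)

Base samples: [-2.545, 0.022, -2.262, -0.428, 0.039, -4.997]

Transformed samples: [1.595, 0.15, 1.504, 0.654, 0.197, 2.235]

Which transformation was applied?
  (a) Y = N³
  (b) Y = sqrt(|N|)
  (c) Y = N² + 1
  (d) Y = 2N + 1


Checking option (b) Y = sqrt(|N|):
  N = -2.545 -> Y = 1.595 ✓
  N = 0.022 -> Y = 0.15 ✓
  N = -2.262 -> Y = 1.504 ✓
All samples match this transformation.

(b) sqrt(|N|)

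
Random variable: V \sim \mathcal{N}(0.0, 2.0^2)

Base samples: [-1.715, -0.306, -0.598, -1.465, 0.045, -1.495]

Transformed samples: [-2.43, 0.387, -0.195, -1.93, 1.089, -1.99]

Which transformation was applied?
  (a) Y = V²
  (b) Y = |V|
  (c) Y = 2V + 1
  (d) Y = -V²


Checking option (c) Y = 2V + 1:
  V = -1.715 -> Y = -2.43 ✓
  V = -0.306 -> Y = 0.387 ✓
  V = -0.598 -> Y = -0.195 ✓
All samples match this transformation.

(c) 2V + 1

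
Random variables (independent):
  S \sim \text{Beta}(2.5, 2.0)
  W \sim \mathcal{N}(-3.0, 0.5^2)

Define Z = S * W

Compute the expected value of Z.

For independent RVs: E[XY] = E[X]*E[Y]
E[S] = 0.55555556
E[W] = -3
E[Z] = 0.55555556 * (-3) = -1.6666667

-1.6666667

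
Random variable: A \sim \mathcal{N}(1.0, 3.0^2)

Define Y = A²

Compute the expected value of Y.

E[A²] = Var(A) + (E[A])² = 9 + 1 = 10

10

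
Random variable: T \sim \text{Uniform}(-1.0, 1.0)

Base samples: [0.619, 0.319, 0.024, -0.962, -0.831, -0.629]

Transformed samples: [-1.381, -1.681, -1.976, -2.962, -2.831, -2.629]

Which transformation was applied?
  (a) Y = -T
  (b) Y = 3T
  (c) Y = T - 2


Checking option (c) Y = T - 2:
  T = 0.619 -> Y = -1.381 ✓
  T = 0.319 -> Y = -1.681 ✓
  T = 0.024 -> Y = -1.976 ✓
All samples match this transformation.

(c) T - 2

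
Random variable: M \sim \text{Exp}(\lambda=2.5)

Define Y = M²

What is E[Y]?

Using E[X²] = Var(X) + (E[X])²:
E[M] = 0.4
Var(M) = 1/2.5^2 = 0.16
E[M²] = 0.16 + 0.4² = 0.16 + 0.16 = 0.32

0.32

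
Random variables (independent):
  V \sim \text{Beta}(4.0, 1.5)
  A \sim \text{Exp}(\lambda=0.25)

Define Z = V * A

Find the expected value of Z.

For independent RVs: E[XY] = E[X]*E[Y]
E[V] = 0.72727273
E[A] = 4
E[Z] = 0.72727273 * 4 = 2.9090909

2.9090909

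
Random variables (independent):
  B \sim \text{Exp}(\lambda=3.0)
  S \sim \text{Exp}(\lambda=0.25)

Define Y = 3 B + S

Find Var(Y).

For independent RVs: Var(aX + bY) = a²Var(X) + b²Var(Y)
Var(B) = 0.11111111
Var(S) = 16
Var(Y) = 3²*0.11111111 + 1²*16
= 9*0.11111111 + 1*16 = 17

17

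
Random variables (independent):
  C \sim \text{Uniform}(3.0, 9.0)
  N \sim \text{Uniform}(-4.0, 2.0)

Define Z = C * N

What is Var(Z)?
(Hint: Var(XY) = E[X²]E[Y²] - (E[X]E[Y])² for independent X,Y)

Var(XY) = E[X²]E[Y²] - (E[X]E[Y])²
E[C] = 6, Var(C) = 3
E[N] = -1, Var(N) = 3
E[C²] = 3 + 6² = 39
E[N²] = 3 + (-1)² = 4
Var(Z) = 39*4 - (6*(-1))²
= 156 - 36 = 120

120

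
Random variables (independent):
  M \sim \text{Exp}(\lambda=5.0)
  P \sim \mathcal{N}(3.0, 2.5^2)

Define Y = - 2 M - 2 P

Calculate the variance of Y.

For independent RVs: Var(aX + bY) = a²Var(X) + b²Var(Y)
Var(M) = 0.04
Var(P) = 6.25
Var(Y) = (-2)²*0.04 + (-2)²*6.25
= 4*0.04 + 4*6.25 = 25.16

25.16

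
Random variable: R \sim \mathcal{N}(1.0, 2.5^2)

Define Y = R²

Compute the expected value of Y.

E[R²] = Var(R) + (E[R])² = 6.25 + 1 = 7.25

7.25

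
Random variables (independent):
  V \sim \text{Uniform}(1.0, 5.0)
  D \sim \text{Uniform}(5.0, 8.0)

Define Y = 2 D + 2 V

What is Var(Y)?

For independent RVs: Var(aX + bY) = a²Var(X) + b²Var(Y)
Var(V) = 1.3333333
Var(D) = 0.75
Var(Y) = 2²*1.3333333 + 2²*0.75
= 4*1.3333333 + 4*0.75 = 8.3333333

8.3333333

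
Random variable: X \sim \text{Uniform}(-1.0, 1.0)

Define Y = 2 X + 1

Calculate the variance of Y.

For Y = aX + b: Var(Y) = a² * Var(X)
Var(X) = (1 + 1)^2/12 = 0.33333333
Var(Y) = 2² * 0.33333333 = 4 * 0.33333333 = 1.3333333

1.3333333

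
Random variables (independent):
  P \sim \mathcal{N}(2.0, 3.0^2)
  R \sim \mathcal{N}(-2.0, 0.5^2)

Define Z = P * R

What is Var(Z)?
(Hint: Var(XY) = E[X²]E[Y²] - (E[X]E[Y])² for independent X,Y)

Var(XY) = E[X²]E[Y²] - (E[X]E[Y])²
E[P] = 2, Var(P) = 9
E[R] = -2, Var(R) = 0.25
E[P²] = 9 + 2² = 13
E[R²] = 0.25 + (-2)² = 4.25
Var(Z) = 13*4.25 - (2*(-2))²
= 55.25 - 16 = 39.25

39.25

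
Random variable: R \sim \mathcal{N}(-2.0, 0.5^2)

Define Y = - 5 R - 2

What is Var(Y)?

For Y = aR + b: Var(Y) = a² * Var(R)
Var(R) = 0.5^2 = 0.25
Var(Y) = (-5)² * 0.25 = 25 * 0.25 = 6.25

6.25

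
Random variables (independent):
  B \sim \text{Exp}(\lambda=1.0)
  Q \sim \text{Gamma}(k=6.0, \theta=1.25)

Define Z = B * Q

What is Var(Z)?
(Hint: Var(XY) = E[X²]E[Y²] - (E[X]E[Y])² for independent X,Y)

Var(XY) = E[X²]E[Y²] - (E[X]E[Y])²
E[B] = 1, Var(B) = 1
E[Q] = 7.5, Var(Q) = 9.375
E[B²] = 1 + 1² = 2
E[Q²] = 9.375 + 7.5² = 65.625
Var(Z) = 2*65.625 - (1*7.5)²
= 131.25 - 56.25 = 75

75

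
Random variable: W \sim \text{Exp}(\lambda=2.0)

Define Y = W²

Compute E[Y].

Using E[X²] = Var(X) + (E[X])²:
E[W] = 0.5
Var(W) = 1/2.0^2 = 0.25
E[W²] = 0.25 + 0.5² = 0.25 + 0.25 = 0.5

0.5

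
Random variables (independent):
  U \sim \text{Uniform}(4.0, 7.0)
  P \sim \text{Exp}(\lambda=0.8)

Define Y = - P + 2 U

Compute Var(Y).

For independent RVs: Var(aX + bY) = a²Var(X) + b²Var(Y)
Var(U) = 0.75
Var(P) = 1.5625
Var(Y) = 2²*0.75 + (-1)²*1.5625
= 4*0.75 + 1*1.5625 = 4.5625

4.5625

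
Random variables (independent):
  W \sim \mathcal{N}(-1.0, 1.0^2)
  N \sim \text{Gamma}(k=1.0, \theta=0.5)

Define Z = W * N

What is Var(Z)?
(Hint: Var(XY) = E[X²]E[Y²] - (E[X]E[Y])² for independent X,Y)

Var(XY) = E[X²]E[Y²] - (E[X]E[Y])²
E[W] = -1, Var(W) = 1
E[N] = 0.5, Var(N) = 0.25
E[W²] = 1 + (-1)² = 2
E[N²] = 0.25 + 0.5² = 0.5
Var(Z) = 2*0.5 - (-1*0.5)²
= 1 - 0.25 = 0.75

0.75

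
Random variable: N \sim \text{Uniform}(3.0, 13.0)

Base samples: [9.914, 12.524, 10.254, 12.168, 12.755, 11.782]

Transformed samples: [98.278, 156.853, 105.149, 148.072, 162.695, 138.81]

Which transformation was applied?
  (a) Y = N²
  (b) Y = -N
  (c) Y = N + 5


Checking option (a) Y = N²:
  N = 9.914 -> Y = 98.278 ✓
  N = 12.524 -> Y = 156.853 ✓
  N = 10.254 -> Y = 105.149 ✓
All samples match this transformation.

(a) N²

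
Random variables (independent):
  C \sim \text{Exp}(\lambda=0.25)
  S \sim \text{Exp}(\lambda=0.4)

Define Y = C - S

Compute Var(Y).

For independent RVs: Var(aX + bY) = a²Var(X) + b²Var(Y)
Var(C) = 16
Var(S) = 6.25
Var(Y) = 1²*16 + (-1)²*6.25
= 1*16 + 1*6.25 = 22.25

22.25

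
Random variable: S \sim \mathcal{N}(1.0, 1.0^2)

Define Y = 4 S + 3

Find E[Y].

For Y = 4S + 3:
E[Y] = 4 * E[S] + 3
E[S] = 1.0 = 1
E[Y] = 4 * 1 + 3 = 7

7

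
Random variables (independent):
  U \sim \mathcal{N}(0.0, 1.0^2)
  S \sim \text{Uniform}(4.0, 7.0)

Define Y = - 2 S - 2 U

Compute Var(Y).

For independent RVs: Var(aX + bY) = a²Var(X) + b²Var(Y)
Var(U) = 1
Var(S) = 0.75
Var(Y) = (-2)²*1 + (-2)²*0.75
= 4*1 + 4*0.75 = 7

7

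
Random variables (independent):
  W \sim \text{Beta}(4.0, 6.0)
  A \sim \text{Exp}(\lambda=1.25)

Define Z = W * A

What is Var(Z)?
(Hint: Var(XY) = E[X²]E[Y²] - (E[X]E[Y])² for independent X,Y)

Var(XY) = E[X²]E[Y²] - (E[X]E[Y])²
E[W] = 0.4, Var(W) = 0.021818182
E[A] = 0.8, Var(A) = 0.64
E[W²] = 0.021818182 + 0.4² = 0.18181818
E[A²] = 0.64 + 0.8² = 1.28
Var(Z) = 0.18181818*1.28 - (0.4*0.8)²
= 0.23272727 - 0.1024 = 0.13032727

0.13032727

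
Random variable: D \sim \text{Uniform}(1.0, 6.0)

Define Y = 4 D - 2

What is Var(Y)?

For Y = aD + b: Var(Y) = a² * Var(D)
Var(D) = (6 - 1)^2/12 = 2.0833333
Var(Y) = 4² * 2.0833333 = 16 * 2.0833333 = 33.333333

33.333333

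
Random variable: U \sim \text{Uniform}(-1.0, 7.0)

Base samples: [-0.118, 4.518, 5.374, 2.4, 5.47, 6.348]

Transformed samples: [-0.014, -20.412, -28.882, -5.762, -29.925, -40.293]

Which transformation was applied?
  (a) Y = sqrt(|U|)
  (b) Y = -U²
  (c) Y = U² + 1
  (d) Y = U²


Checking option (b) Y = -U²:
  U = -0.118 -> Y = -0.014 ✓
  U = 4.518 -> Y = -20.412 ✓
  U = 5.374 -> Y = -28.882 ✓
All samples match this transformation.

(b) -U²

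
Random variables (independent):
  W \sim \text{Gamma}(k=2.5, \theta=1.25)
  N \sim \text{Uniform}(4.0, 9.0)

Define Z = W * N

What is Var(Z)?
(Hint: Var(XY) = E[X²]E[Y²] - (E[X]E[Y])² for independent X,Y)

Var(XY) = E[X²]E[Y²] - (E[X]E[Y])²
E[W] = 3.125, Var(W) = 3.90625
E[N] = 6.5, Var(N) = 2.0833333
E[W²] = 3.90625 + 3.125² = 13.671875
E[N²] = 2.0833333 + 6.5² = 44.333333
Var(Z) = 13.671875*44.333333 - (3.125*6.5)²
= 606.11979 - 412.59766 = 193.52214

193.52214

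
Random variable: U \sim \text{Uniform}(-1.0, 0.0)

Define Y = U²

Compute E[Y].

E[U²] = Var(U) + (E[U])² = 0.083333333 + 0.25 = 0.33333333

0.33333333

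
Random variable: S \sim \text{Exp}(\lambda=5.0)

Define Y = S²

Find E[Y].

E[S²] = Var(S) + (E[S])² = 0.04 + 0.04 = 0.08

0.08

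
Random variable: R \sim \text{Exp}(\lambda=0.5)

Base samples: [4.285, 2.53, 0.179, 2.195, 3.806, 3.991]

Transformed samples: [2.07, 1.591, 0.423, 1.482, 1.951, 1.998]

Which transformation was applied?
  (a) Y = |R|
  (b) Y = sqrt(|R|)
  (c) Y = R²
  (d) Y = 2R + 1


Checking option (b) Y = sqrt(|R|):
  R = 4.285 -> Y = 2.07 ✓
  R = 2.53 -> Y = 1.591 ✓
  R = 0.179 -> Y = 0.423 ✓
All samples match this transformation.

(b) sqrt(|R|)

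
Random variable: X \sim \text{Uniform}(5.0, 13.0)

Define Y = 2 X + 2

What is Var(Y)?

For Y = aX + b: Var(Y) = a² * Var(X)
Var(X) = (13 - 5)^2/12 = 5.3333333
Var(Y) = 2² * 5.3333333 = 4 * 5.3333333 = 21.333333

21.333333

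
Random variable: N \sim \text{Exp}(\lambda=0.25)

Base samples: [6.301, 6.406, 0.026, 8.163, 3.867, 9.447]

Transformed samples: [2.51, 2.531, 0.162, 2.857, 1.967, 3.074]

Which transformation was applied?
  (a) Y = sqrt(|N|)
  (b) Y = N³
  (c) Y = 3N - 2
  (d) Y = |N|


Checking option (a) Y = sqrt(|N|):
  N = 6.301 -> Y = 2.51 ✓
  N = 6.406 -> Y = 2.531 ✓
  N = 0.026 -> Y = 0.162 ✓
All samples match this transformation.

(a) sqrt(|N|)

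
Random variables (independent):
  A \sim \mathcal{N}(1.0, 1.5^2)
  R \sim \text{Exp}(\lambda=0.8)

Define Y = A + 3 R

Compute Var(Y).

For independent RVs: Var(aX + bY) = a²Var(X) + b²Var(Y)
Var(A) = 2.25
Var(R) = 1.5625
Var(Y) = 1²*2.25 + 3²*1.5625
= 1*2.25 + 9*1.5625 = 16.3125

16.3125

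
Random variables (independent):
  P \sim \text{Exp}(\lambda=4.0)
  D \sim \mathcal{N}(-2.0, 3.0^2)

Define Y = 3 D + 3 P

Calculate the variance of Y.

For independent RVs: Var(aX + bY) = a²Var(X) + b²Var(Y)
Var(P) = 0.0625
Var(D) = 9
Var(Y) = 3²*0.0625 + 3²*9
= 9*0.0625 + 9*9 = 81.5625

81.5625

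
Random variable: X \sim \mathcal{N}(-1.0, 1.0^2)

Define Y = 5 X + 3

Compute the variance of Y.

For Y = aX + b: Var(Y) = a² * Var(X)
Var(X) = 1.0^2 = 1
Var(Y) = 5² * 1 = 25 * 1 = 25

25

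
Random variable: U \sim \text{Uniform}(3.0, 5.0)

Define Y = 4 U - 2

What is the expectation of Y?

For Y = 4U - 2:
E[Y] = 4 * E[U] - 2
E[U] = (3 + 5)/2 = 4
E[Y] = 4 * 4 - 2 = 14

14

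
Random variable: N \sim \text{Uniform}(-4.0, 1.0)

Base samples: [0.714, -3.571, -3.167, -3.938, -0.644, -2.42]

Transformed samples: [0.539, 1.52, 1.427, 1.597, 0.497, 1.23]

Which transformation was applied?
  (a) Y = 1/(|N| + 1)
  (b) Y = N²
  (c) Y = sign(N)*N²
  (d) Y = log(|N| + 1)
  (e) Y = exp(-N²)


Checking option (d) Y = log(|N| + 1):
  N = 0.714 -> Y = 0.539 ✓
  N = -3.571 -> Y = 1.52 ✓
  N = -3.167 -> Y = 1.427 ✓
All samples match this transformation.

(d) log(|N| + 1)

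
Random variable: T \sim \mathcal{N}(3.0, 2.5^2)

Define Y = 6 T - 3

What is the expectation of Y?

For Y = 6T - 3:
E[Y] = 6 * E[T] - 3
E[T] = 3.0 = 3
E[Y] = 6 * 3 - 3 = 15

15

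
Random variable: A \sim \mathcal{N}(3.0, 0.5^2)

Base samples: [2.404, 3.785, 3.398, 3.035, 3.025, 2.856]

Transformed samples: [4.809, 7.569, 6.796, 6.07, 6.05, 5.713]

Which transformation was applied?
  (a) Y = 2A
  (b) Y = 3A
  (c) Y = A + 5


Checking option (a) Y = 2A:
  A = 2.404 -> Y = 4.809 ✓
  A = 3.785 -> Y = 7.569 ✓
  A = 3.398 -> Y = 6.796 ✓
All samples match this transformation.

(a) 2A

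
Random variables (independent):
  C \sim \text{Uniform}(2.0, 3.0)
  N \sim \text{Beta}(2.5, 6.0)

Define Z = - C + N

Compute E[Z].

E[Z] = -1*E[C] + 1*E[N]
E[C] = 2.5
E[N] = 0.29411765
E[Z] = -1*2.5 + 1*0.29411765 = -2.2058824

-2.2058824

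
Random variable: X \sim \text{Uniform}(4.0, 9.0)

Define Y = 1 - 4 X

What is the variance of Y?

For Y = aX + b: Var(Y) = a² * Var(X)
Var(X) = (9 - 4)^2/12 = 2.0833333
Var(Y) = (-4)² * 2.0833333 = 16 * 2.0833333 = 33.333333

33.333333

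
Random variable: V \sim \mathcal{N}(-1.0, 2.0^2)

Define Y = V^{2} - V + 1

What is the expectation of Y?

E[Y] = 1*E[V²] - 1*E[V] + 1
E[V] = -1
E[V²] = Var(V) + (E[V])² = 4 + 1 = 5
E[Y] = 1*5 - 1*(-1) + 1 = 7

7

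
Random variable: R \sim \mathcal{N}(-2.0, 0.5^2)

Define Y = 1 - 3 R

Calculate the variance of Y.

For Y = aR + b: Var(Y) = a² * Var(R)
Var(R) = 0.5^2 = 0.25
Var(Y) = (-3)² * 0.25 = 9 * 0.25 = 2.25

2.25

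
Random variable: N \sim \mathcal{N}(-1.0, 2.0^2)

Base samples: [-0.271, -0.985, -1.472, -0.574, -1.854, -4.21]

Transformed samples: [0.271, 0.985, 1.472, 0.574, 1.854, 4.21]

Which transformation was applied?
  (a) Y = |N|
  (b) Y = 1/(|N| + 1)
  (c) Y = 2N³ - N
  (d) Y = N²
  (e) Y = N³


Checking option (a) Y = |N|:
  N = -0.271 -> Y = 0.271 ✓
  N = -0.985 -> Y = 0.985 ✓
  N = -1.472 -> Y = 1.472 ✓
All samples match this transformation.

(a) |N|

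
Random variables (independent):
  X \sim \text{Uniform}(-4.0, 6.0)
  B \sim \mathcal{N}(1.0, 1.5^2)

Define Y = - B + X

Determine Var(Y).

For independent RVs: Var(aX + bY) = a²Var(X) + b²Var(Y)
Var(X) = 8.3333333
Var(B) = 2.25
Var(Y) = 1²*8.3333333 + (-1)²*2.25
= 1*8.3333333 + 1*2.25 = 10.583333

10.583333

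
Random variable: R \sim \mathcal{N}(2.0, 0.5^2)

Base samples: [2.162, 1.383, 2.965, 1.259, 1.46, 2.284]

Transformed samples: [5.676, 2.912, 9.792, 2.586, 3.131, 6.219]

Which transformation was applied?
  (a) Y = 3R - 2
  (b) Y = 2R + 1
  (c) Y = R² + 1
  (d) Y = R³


Checking option (c) Y = R² + 1:
  R = 2.162 -> Y = 5.676 ✓
  R = 1.383 -> Y = 2.912 ✓
  R = 2.965 -> Y = 9.792 ✓
All samples match this transformation.

(c) R² + 1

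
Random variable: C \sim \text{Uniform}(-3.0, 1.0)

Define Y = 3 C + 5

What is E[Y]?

For Y = 3C + 5:
E[Y] = 3 * E[C] + 5
E[C] = (-3 + 1)/2 = -1
E[Y] = 3 * (-1) + 5 = 2

2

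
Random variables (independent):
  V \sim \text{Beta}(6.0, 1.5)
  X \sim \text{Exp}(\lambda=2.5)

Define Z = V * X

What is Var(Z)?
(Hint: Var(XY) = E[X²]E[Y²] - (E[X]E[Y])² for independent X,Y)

Var(XY) = E[X²]E[Y²] - (E[X]E[Y])²
E[V] = 0.8, Var(V) = 0.018823529
E[X] = 0.4, Var(X) = 0.16
E[V²] = 0.018823529 + 0.8² = 0.65882353
E[X²] = 0.16 + 0.4² = 0.32
Var(Z) = 0.65882353*0.32 - (0.8*0.4)²
= 0.21082353 - 0.1024 = 0.10842353

0.10842353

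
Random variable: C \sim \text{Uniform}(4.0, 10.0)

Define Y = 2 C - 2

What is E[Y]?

For Y = 2C - 2:
E[Y] = 2 * E[C] - 2
E[C] = (4 + 10)/2 = 7
E[Y] = 2 * 7 - 2 = 12

12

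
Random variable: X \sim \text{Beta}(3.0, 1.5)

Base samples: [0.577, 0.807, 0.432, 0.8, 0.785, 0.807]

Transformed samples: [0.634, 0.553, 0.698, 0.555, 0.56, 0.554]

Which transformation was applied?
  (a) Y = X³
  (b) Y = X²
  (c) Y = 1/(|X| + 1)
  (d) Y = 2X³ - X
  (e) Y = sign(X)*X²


Checking option (c) Y = 1/(|X| + 1):
  X = 0.577 -> Y = 0.634 ✓
  X = 0.807 -> Y = 0.553 ✓
  X = 0.432 -> Y = 0.698 ✓
All samples match this transformation.

(c) 1/(|X| + 1)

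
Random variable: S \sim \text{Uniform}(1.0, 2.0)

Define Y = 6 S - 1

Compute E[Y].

For Y = 6S - 1:
E[Y] = 6 * E[S] - 1
E[S] = (1 + 2)/2 = 1.5
E[Y] = 6 * 1.5 - 1 = 8

8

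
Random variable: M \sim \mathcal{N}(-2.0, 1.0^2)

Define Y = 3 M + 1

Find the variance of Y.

For Y = aM + b: Var(Y) = a² * Var(M)
Var(M) = 1.0^2 = 1
Var(Y) = 3² * 1 = 9 * 1 = 9

9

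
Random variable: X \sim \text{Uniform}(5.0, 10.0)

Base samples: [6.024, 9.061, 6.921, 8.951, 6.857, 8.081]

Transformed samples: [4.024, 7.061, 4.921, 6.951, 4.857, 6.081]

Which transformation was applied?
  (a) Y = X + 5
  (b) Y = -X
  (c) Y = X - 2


Checking option (c) Y = X - 2:
  X = 6.024 -> Y = 4.024 ✓
  X = 9.061 -> Y = 7.061 ✓
  X = 6.921 -> Y = 4.921 ✓
All samples match this transformation.

(c) X - 2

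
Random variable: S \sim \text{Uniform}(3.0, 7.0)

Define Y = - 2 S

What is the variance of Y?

For Y = aS + b: Var(Y) = a² * Var(S)
Var(S) = (7 - 3)^2/12 = 1.3333333
Var(Y) = (-2)² * 1.3333333 = 4 * 1.3333333 = 5.3333333

5.3333333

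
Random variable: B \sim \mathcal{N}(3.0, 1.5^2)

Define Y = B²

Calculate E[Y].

E[B²] = Var(B) + (E[B])² = 2.25 + 9 = 11.25

11.25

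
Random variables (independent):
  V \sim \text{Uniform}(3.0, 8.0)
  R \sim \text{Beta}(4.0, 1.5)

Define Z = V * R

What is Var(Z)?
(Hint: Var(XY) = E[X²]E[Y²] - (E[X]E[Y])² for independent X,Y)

Var(XY) = E[X²]E[Y²] - (E[X]E[Y])²
E[V] = 5.5, Var(V) = 2.0833333
E[R] = 0.72727273, Var(R) = 0.03051494
E[V²] = 2.0833333 + 5.5² = 32.333333
E[R²] = 0.03051494 + 0.72727273² = 0.55944056
Var(Z) = 32.333333*0.55944056 - (5.5*0.72727273)²
= 18.088578 - 16 = 2.0885781

2.0885781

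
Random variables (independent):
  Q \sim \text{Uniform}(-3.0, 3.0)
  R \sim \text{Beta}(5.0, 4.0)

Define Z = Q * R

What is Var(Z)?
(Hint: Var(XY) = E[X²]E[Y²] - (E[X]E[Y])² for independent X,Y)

Var(XY) = E[X²]E[Y²] - (E[X]E[Y])²
E[Q] = 0, Var(Q) = 3
E[R] = 0.55555556, Var(R) = 0.024691358
E[Q²] = 3 + 0² = 3
E[R²] = 0.024691358 + 0.55555556² = 0.33333333
Var(Z) = 3*0.33333333 - (0*0.55555556)²
= 1 - 0 = 1

1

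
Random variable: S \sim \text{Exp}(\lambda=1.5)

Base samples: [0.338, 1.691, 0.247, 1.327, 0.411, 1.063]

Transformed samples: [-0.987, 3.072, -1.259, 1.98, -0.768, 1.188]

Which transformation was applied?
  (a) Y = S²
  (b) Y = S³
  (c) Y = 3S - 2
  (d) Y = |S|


Checking option (c) Y = 3S - 2:
  S = 0.338 -> Y = -0.987 ✓
  S = 1.691 -> Y = 3.072 ✓
  S = 0.247 -> Y = -1.259 ✓
All samples match this transformation.

(c) 3S - 2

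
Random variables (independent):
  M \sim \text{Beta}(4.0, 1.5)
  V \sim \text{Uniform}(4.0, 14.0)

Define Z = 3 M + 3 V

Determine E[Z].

E[Z] = 3*E[M] + 3*E[V]
E[M] = 0.72727273
E[V] = 9
E[Z] = 3*0.72727273 + 3*9 = 29.181818

29.181818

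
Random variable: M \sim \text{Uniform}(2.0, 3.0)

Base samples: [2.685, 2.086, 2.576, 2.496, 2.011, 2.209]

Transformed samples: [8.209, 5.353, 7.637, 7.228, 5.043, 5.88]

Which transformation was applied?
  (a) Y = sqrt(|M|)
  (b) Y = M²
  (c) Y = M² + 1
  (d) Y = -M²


Checking option (c) Y = M² + 1:
  M = 2.685 -> Y = 8.209 ✓
  M = 2.086 -> Y = 5.353 ✓
  M = 2.576 -> Y = 7.637 ✓
All samples match this transformation.

(c) M² + 1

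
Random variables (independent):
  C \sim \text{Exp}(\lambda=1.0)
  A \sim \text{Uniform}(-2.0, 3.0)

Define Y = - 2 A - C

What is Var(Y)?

For independent RVs: Var(aX + bY) = a²Var(X) + b²Var(Y)
Var(C) = 1
Var(A) = 2.0833333
Var(Y) = (-1)²*1 + (-2)²*2.0833333
= 1*1 + 4*2.0833333 = 9.3333333

9.3333333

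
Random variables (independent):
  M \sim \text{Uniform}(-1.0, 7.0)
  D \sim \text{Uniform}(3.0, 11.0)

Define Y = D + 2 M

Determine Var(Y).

For independent RVs: Var(aX + bY) = a²Var(X) + b²Var(Y)
Var(M) = 5.3333333
Var(D) = 5.3333333
Var(Y) = 2²*5.3333333 + 1²*5.3333333
= 4*5.3333333 + 1*5.3333333 = 26.666667

26.666667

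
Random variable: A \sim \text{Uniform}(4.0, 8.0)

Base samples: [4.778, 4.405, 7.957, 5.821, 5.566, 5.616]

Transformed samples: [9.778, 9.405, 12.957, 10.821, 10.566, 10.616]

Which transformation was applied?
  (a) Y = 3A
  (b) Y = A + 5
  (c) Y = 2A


Checking option (b) Y = A + 5:
  A = 4.778 -> Y = 9.778 ✓
  A = 4.405 -> Y = 9.405 ✓
  A = 7.957 -> Y = 12.957 ✓
All samples match this transformation.

(b) A + 5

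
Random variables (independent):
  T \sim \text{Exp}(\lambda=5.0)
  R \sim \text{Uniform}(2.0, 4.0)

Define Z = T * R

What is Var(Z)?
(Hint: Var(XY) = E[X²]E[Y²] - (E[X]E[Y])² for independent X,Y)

Var(XY) = E[X²]E[Y²] - (E[X]E[Y])²
E[T] = 0.2, Var(T) = 0.04
E[R] = 3, Var(R) = 0.33333333
E[T²] = 0.04 + 0.2² = 0.08
E[R²] = 0.33333333 + 3² = 9.3333333
Var(Z) = 0.08*9.3333333 - (0.2*3)²
= 0.74666667 - 0.36 = 0.38666667

0.38666667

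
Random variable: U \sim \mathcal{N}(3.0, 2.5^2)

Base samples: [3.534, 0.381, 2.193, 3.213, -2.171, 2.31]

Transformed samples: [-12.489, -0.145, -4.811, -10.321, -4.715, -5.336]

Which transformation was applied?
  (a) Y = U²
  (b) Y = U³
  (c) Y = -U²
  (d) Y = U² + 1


Checking option (c) Y = -U²:
  U = 3.534 -> Y = -12.489 ✓
  U = 0.381 -> Y = -0.145 ✓
  U = 2.193 -> Y = -4.811 ✓
All samples match this transformation.

(c) -U²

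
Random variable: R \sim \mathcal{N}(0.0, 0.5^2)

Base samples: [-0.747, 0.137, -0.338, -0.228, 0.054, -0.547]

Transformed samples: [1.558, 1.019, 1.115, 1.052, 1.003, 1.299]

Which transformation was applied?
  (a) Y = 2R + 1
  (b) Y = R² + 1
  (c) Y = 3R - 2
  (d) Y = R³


Checking option (b) Y = R² + 1:
  R = -0.747 -> Y = 1.558 ✓
  R = 0.137 -> Y = 1.019 ✓
  R = -0.338 -> Y = 1.115 ✓
All samples match this transformation.

(b) R² + 1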